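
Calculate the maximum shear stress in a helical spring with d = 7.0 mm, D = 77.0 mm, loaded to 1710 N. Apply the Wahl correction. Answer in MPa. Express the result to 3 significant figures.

1110 MPa

Spring index C = D/d = 77.0/7.0 = 11.0000
K_W = (4C−1)/(4C−4) + 0.615/C = 43.000/40.000 + 0.0559 = 1.1309
τ₀ = 8FD/(πd³) = 8·1710·77.0/(π·7.0³) = 1.05336e+06/1077.6 = 977.54 MPa
τ_max = K·τ₀ = 1.1309 × 977.54 = 1105.5 MPa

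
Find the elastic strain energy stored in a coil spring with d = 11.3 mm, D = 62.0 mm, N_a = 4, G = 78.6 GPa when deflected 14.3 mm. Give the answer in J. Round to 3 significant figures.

17.2 J

k = Gd⁴/(8D³N_a) = (78.6×10³)(11.3⁴)/(8·62.0³·4) = 168.04 N/mm
U = ½kδ² = 0.5 × 168.04 × 14.3² = 17181 N·mm = 17.181 J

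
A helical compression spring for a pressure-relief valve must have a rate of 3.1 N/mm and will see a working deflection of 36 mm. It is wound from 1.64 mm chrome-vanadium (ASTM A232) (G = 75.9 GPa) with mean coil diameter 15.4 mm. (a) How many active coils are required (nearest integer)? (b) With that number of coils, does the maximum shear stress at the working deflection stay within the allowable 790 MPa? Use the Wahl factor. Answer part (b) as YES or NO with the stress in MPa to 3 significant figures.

N_a = Gd⁴/(8D³k) = (75.9×10³)(1.64⁴)/(8·15.4³·3.1) = 6.062 → N_a = 6
Actual rate k = Gd⁴/(8D³·6) = 3.1319 N/mm
Working load F = kδ = 3.1319·36 = 112.75 N
C = 15.4/1.64 = 9.3902; K_W = (4C−1)/(4C−4)+0.615/C = 1.1549
τ_max = K_W·8FD/(πd³) = 1.1549·1002.4 = 1157.7 MPa
τ_max > 790 MPa → exceeds allowable

(a) 6 coils; (b) NO, τ_max = 1160 MPa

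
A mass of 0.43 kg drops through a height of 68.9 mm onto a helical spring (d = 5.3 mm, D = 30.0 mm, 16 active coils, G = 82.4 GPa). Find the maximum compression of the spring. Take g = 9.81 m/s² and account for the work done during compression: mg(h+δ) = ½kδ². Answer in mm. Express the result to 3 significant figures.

5.79 mm

k = Gd⁴/(8D³N_a) = (82.4×10³)(5.3⁴)/(8·30.0³·16) = 18.813 N/mm
W = mg = 0.43 × 9.81 = 4.2183 N
½kδ² − Wδ − Wh = 0 → δ = (W + √(W² + 2kWh))/k
δ = (4.2183 + √(17.794 + 10935.6))/18.813 = (4.2183 + 104.66)/18.813 = 5.7873 mm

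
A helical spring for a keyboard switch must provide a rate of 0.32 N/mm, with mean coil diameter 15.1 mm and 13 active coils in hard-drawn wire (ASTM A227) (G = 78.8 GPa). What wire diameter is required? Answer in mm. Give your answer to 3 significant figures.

d = (8D³N_a·k / G)^(1/4) = (8·15.1³·13·0.32 / (78.8×10³))^0.25
  = (1.4541)^0.25 = 1.0981 mm

1.10 mm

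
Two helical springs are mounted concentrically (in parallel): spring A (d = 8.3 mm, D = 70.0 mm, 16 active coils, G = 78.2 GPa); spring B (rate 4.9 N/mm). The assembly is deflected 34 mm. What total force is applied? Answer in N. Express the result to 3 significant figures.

k_A = Gd⁴/(8D³N_a) = (78.2×10³)(8.3⁴)/(8·70.0³·16) = 8.4531 N/mm
Parallel: k_eq = 8.4531 + 4.9 = 13.353 N/mm
F = k_eq·δ = 13.353·34 = 454 N

454 N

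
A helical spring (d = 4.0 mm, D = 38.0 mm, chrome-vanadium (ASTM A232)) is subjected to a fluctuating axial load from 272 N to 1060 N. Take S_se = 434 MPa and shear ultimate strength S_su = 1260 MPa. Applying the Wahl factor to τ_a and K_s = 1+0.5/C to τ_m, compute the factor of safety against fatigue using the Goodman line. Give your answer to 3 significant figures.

0.413

C = D/d = 38.0/4.0 = 9.5000; K_W = (4C−1)/(4C−4)+0.615/C = 1.1530; K_s = 1+0.5/C = 1.0526
F_a = (F_max−F_min)/2 = 394 N; F_m = (F_max+F_min)/2 = 666 N
τ_a = K_W·8F_aD/(πd³) = 1.1530 × 595.72 = 686.85 MPa
τ_m = K_s·8F_mD/(πd³) = 1.0526 × 1007 = 1060 MPa
Goodman: 1/n_f = τ_a/S_se + τ_m/S_su = 686.85/434 + 1060/1260 = 1.58259 + 0.84125 = 2.4238
n_f = 1/2.4238 = 0.4126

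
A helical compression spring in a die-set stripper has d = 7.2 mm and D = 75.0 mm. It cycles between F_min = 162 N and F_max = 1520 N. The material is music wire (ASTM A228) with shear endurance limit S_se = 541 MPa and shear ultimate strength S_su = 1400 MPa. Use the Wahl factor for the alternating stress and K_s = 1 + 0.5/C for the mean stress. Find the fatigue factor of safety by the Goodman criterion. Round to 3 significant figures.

C = D/d = 75.0/7.2 = 10.4167; K_W = (4C−1)/(4C−4)+0.615/C = 1.1387; K_s = 1+0.5/C = 1.0480
F_a = (F_max−F_min)/2 = 679 N; F_m = (F_max+F_min)/2 = 841 N
τ_a = K_W·8F_aD/(πd³) = 1.1387 × 347.44 = 395.62 MPa
τ_m = K_s·8F_mD/(πd³) = 1.0480 × 430.33 = 450.98 MPa
Goodman: 1/n_f = τ_a/S_se + τ_m/S_su = 395.62/541 + 450.98/1400 = 0.73127 + 0.32213 = 1.0534
n_f = 1/1.0534 = 0.9493

0.949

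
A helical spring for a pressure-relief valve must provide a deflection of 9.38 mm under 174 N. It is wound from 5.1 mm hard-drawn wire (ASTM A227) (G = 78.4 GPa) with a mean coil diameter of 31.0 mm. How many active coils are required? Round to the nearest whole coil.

12

Required rate k = F/δ = 174/9.38 = 18.55 N/mm
N_a = Gd⁴/(8D³k) = (78.4×10³ × 5.1⁴)/(8 × 31.0³ × 18.55)
    = 5.30392e+07 / 4.42101e+06 = 12 → 12 coils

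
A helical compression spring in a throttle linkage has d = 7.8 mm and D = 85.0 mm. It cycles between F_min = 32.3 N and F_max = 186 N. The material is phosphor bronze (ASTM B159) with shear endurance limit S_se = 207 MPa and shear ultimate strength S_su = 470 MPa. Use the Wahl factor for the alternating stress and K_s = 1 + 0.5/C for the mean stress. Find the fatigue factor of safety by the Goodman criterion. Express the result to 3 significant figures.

C = D/d = 85.0/7.8 = 10.8974; K_W = (4C−1)/(4C−4)+0.615/C = 1.1322; K_s = 1+0.5/C = 1.0459
F_a = (F_max−F_min)/2 = 76.85 N; F_m = (F_max+F_min)/2 = 109.15 N
τ_a = K_W·8F_aD/(πd³) = 1.1322 × 35.053 = 39.687 MPa
τ_m = K_s·8F_mD/(πd³) = 1.0459 × 49.785 = 52.069 MPa
Goodman: 1/n_f = τ_a/S_se + τ_m/S_su = 39.687/207 + 52.069/470 = 0.19172 + 0.11079 = 0.30251
n_f = 1/0.30251 = 3.306

3.31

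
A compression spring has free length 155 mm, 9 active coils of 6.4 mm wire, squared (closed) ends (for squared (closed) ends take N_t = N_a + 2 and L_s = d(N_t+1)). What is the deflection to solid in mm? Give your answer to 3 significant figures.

78.2 mm

N_t = 11; L_s = 6.4·12 = 76.8 mm
δ_solid = L₀ − L_s = 155 − 76.8 = 78.2 mm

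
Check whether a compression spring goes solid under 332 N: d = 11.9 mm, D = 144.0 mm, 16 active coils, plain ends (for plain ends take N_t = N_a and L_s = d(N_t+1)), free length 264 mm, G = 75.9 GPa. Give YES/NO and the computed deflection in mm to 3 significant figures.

YES, δ = 83.4 mm

k = Gd⁴/(8D³N_a) = (75.9×10³)(11.9⁴)/(8·144.0³·16) = 3.9823 N/mm
N_t = 16; L_s = 11.9·17 = 202.3 mm; δ_solid = L₀ − L_s = 264 − 202.3 = 61.7 mm
δ = F/k = 332/3.9823 = 83.369 mm
δ ≥ δ_solid → spring goes solid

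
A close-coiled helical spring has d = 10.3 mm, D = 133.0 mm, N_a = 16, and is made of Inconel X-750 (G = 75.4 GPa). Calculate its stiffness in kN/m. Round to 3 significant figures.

k = Gd⁴/(8D³N_a) = (75.4×10³ × 10.3⁴) / (8 × 133.0³ × 16)
  = 8.48634e+08 / 3.01138e+08 = 2.8181 N/mm

2.82 kN/m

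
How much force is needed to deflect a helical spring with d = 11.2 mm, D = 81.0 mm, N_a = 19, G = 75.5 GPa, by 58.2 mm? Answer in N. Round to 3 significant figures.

k = Gd⁴/(8D³N_a) = (75.5×10³)(11.2⁴)/(8·81.0³·19) = 14.707 N/mm
F = k·δ = 14.707 × 58.2 = 855.94 N

856 N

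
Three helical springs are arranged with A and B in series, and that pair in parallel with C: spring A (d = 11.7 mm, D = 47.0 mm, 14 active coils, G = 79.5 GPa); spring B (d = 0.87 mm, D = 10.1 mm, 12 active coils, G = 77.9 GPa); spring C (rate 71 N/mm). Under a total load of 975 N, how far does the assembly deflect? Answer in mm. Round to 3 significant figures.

13.6 mm

k_A = Gd⁴/(8D³N_a) = (79.5×10³)(11.7⁴)/(8·47.0³·14) = 128.11 N/mm
k_B = Gd⁴/(8D³N_a) = (77.9×10³)(0.87⁴)/(8·10.1³·12) = 0.45121 N/mm
Springs A,B series: k_AB = 1/(1/128.11+1/0.45121) = 0.44963 N/mm; parallel with C: k_eq = 0.44963+71 = 71.45 N/mm
δ = F/k_eq = 975/71.45 = 13.646 mm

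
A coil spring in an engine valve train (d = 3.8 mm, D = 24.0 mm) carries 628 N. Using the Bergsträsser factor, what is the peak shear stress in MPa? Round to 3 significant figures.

Spring index C = D/d = 24.0/3.8 = 6.3158
K_B = (4C+2)/(4C−3) = 27.263/22.263 = 1.2246
τ₀ = 8FD/(πd³) = 8·628·24.0/(π·3.8³) = 120576/172.39 = 699.46 MPa
τ_max = K·τ₀ = 1.2246 × 699.46 = 856.54 MPa

857 MPa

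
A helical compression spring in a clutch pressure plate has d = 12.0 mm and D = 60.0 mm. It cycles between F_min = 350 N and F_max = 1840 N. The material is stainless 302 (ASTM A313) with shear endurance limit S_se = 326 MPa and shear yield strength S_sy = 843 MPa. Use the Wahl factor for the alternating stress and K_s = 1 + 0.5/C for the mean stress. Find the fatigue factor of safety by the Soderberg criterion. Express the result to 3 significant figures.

C = D/d = 60.0/12.0 = 5.0000; K_W = (4C−1)/(4C−4)+0.615/C = 1.3105; K_s = 1+0.5/C = 1.1000
F_a = (F_max−F_min)/2 = 745 N; F_m = (F_max+F_min)/2 = 1095 N
τ_a = K_W·8F_aD/(πd³) = 1.3105 × 65.872 = 86.326 MPa
τ_m = K_s·8F_mD/(πd³) = 1.1000 × 96.819 = 106.5 MPa
Soderberg: 1/n_f = τ_a/S_se + τ_m/S_sy = 86.326/326 + 106.5/843 = 0.26480 + 0.12634 = 0.39114
n_f = 1/0.39114 = 2.557

2.56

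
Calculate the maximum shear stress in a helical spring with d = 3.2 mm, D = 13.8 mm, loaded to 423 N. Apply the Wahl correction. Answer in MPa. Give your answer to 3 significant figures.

621 MPa

Spring index C = D/d = 13.8/3.2 = 4.3125
K_W = (4C−1)/(4C−4) + 0.615/C = 16.250/13.250 + 0.1426 = 1.3690
τ₀ = 8FD/(πd³) = 8·423·13.8/(π·3.2³) = 46699.2/102.94 = 453.64 MPa
τ_max = K·τ₀ = 1.3690 × 453.64 = 621.04 MPa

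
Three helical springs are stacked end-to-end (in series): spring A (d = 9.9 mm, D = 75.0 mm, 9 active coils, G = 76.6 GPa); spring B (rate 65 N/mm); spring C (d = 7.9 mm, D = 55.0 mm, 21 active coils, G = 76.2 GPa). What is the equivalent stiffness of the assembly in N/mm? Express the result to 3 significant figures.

6.63 N/mm

k_A = Gd⁴/(8D³N_a) = (76.6×10³)(9.9⁴)/(8·75.0³·9) = 24.224 N/mm
k_C = Gd⁴/(8D³N_a) = (76.2×10³)(7.9⁴)/(8·55.0³·21) = 10.619 N/mm
Series: 1/k_eq = 1/24.224 + 1/65 + 1/10.619 = 0.15084; k_eq = 6.6295 N/mm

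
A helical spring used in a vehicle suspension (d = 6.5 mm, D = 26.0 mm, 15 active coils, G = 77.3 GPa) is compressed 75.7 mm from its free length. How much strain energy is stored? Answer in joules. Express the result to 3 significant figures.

k = Gd⁴/(8D³N_a) = (77.3×10³)(6.5⁴)/(8·26.0³·15) = 65.423 N/mm
U = ½kδ² = 0.5 × 65.423 × 75.7² = 1.8745e+05 N·mm = 187.45 J

187 J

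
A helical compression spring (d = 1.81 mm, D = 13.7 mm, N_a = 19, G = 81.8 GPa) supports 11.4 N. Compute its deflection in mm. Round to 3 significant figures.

5.08 mm

k = Gd⁴/(8D³N_a) = (81.8×10³)(1.81⁴)/(8·13.7³·19) = 2.2463 N/mm
δ = F/k = 11.4 / 2.2463 = 5.0751 mm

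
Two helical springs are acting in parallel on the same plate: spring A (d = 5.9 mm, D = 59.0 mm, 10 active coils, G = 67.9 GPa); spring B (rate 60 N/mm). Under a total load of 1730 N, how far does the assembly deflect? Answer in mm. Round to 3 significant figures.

26.6 mm

k_A = Gd⁴/(8D³N_a) = (67.9×10³)(5.9⁴)/(8·59.0³·10) = 5.0076 N/mm
Parallel: k_eq = 5.0076 + 60 = 65.008 N/mm
δ = F/k_eq = 1730/65.008 = 26.612 mm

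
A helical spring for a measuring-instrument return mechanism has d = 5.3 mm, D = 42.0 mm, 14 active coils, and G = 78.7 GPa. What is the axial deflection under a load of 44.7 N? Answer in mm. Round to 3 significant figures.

5.97 mm

k = Gd⁴/(8D³N_a) = (78.7×10³)(5.3⁴)/(8·42.0³·14) = 7.4836 N/mm
δ = F/k = 44.7 / 7.4836 = 5.973 mm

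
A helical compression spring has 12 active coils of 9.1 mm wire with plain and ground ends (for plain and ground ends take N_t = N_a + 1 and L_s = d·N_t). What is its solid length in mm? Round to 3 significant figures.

plain and ground ends: N_t = N_a + 1 = 12 + 1 = 13
L_s = d·N_t = 9.1 × 13 = 118.3 mm

118 mm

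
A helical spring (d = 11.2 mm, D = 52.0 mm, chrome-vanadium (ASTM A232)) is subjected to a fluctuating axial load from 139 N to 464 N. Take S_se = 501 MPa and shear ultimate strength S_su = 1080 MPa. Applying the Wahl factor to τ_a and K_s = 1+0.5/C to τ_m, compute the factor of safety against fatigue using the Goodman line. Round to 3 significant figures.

C = D/d = 52.0/11.2 = 4.6429; K_W = (4C−1)/(4C−4)+0.615/C = 1.3383; K_s = 1+0.5/C = 1.1077
F_a = (F_max−F_min)/2 = 162.5 N; F_m = (F_max+F_min)/2 = 301.5 N
τ_a = K_W·8F_aD/(πd³) = 1.3383 × 15.316 = 20.498 MPa
τ_m = K_s·8F_mD/(πd³) = 1.1077 × 28.417 = 31.477 MPa
Goodman: 1/n_f = τ_a/S_se + τ_m/S_su = 20.498/501 + 31.477/1080 = 0.04091 + 0.02915 = 0.07006
n_f = 1/0.07006 = 14.27

14.3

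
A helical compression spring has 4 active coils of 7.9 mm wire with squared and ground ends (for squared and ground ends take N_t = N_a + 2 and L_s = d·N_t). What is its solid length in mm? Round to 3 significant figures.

47.4 mm

squared and ground ends: N_t = N_a + 2 = 4 + 2 = 6
L_s = d·N_t = 7.9 × 6 = 47.4 mm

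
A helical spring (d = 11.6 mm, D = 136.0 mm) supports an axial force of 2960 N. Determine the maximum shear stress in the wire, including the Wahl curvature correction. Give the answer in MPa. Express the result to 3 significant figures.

Spring index C = D/d = 136.0/11.6 = 11.7241
K_W = (4C−1)/(4C−4) + 0.615/C = 45.897/42.897 + 0.0525 = 1.1224
τ₀ = 8FD/(πd³) = 8·2960·136.0/(π·11.6³) = 3.22048e+06/4903.7 = 656.74 MPa
τ_max = K·τ₀ = 1.1224 × 656.74 = 737.13 MPa

737 MPa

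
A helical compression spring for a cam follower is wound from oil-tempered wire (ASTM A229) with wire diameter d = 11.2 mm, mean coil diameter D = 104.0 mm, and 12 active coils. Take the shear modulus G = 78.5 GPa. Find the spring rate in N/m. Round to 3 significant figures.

k = Gd⁴/(8D³N_a) = (78.5×10³ × 11.2⁴) / (8 × 104.0³ × 12)
  = 1.23521e+09 / 1.07987e+08 = 11.439 N/mm = 11439 N/m

11400 N/m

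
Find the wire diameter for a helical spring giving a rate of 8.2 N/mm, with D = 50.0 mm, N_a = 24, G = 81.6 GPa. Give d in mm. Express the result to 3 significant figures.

d = (8D³N_a·k / G)^(1/4) = (8·50.0³·24·8.2 / (81.6×10³))^0.25
  = (2411.8)^0.25 = 7.0078 mm

7.01 mm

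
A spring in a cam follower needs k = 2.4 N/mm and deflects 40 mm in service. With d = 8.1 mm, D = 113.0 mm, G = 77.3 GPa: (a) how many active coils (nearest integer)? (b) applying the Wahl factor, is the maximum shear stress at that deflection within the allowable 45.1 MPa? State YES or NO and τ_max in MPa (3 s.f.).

N_a = Gd⁴/(8D³k) = (77.3×10³)(8.1⁴)/(8·113.0³·2.4) = 12.01 → N_a = 12
Actual rate k = Gd⁴/(8D³·12) = 2.4022 N/mm
Working load F = kδ = 2.4022·40 = 96.089 N
C = 113.0/8.1 = 13.9506; K_W = (4C−1)/(4C−4)+0.615/C = 1.1020
τ_max = K_W·8FD/(πd³) = 1.1020·52.028 = 57.335 MPa
τ_max > 45.1 MPa → exceeds allowable

(a) 12 coils; (b) NO, τ_max = 57.3 MPa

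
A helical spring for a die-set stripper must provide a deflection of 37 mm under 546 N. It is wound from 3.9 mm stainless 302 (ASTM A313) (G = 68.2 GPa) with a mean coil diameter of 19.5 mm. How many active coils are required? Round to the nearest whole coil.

18

Required rate k = F/δ = 546/37 = 14.757 N/mm
N_a = Gd⁴/(8D³k) = (68.2×10³ × 3.9⁴)/(8 × 19.5³ × 14.757)
    = 1.57777e+07 / 875356 = 18.02 → 18 coils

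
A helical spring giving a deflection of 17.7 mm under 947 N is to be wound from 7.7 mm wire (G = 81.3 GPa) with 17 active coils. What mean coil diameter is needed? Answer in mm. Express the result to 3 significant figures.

34.0 mm

Required rate k = F/δ = 947/17.7 = 53.503 N/mm
D = (Gd⁴/(8N_a·k))^(1/3) = (81.3×10³·7.7⁴/(8·17·53.503))^(1/3)
  = (39277)^(1/3) = 33.9922 mm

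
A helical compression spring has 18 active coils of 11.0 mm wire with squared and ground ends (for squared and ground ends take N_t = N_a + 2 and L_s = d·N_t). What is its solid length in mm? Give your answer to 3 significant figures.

squared and ground ends: N_t = N_a + 2 = 18 + 2 = 20
L_s = d·N_t = 11.0 × 20 = 220 mm

220 mm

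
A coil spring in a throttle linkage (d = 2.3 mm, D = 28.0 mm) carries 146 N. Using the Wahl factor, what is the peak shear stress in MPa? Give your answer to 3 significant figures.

956 MPa

Spring index C = D/d = 28.0/2.3 = 12.1739
K_W = (4C−1)/(4C−4) + 0.615/C = 47.696/44.696 + 0.0505 = 1.1176
τ₀ = 8FD/(πd³) = 8·146·28.0/(π·2.3³) = 32704/38.224 = 855.59 MPa
τ_max = K·τ₀ = 1.1176 × 855.59 = 956.24 MPa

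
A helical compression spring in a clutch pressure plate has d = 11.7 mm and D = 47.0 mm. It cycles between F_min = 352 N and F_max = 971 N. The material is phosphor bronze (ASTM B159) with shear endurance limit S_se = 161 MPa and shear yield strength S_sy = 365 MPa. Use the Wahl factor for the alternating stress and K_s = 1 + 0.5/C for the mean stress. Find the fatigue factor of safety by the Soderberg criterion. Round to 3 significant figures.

C = D/d = 47.0/11.7 = 4.0171; K_W = (4C−1)/(4C−4)+0.615/C = 1.4017; K_s = 1+0.5/C = 1.1245
F_a = (F_max−F_min)/2 = 309.5 N; F_m = (F_max+F_min)/2 = 661.5 N
τ_a = K_W·8F_aD/(πd³) = 1.4017 × 23.128 = 32.418 MPa
τ_m = K_s·8F_mD/(πd³) = 1.1245 × 49.432 = 55.585 MPa
Soderberg: 1/n_f = τ_a/S_se + τ_m/S_sy = 32.418/161 + 55.585/365 = 0.20136 + 0.15229 = 0.35364
n_f = 1/0.35364 = 2.828

2.83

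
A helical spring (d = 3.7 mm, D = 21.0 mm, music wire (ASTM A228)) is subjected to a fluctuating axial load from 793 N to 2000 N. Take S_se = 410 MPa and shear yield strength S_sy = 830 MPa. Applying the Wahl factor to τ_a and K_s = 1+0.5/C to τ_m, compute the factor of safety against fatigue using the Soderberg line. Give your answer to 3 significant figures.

0.256

C = D/d = 21.0/3.7 = 5.6757; K_W = (4C−1)/(4C−4)+0.615/C = 1.2688; K_s = 1+0.5/C = 1.0881
F_a = (F_max−F_min)/2 = 603.5 N; F_m = (F_max+F_min)/2 = 1396.5 N
τ_a = K_W·8F_aD/(πd³) = 1.2688 × 637.14 = 808.37 MPa
τ_m = K_s·8F_mD/(πd³) = 1.0881 × 1474.3 = 1604.2 MPa
Soderberg: 1/n_f = τ_a/S_se + τ_m/S_sy = 808.37/410 + 1604.2/830 = 1.97164 + 1.93279 = 3.9044
n_f = 1/3.9044 = 0.2561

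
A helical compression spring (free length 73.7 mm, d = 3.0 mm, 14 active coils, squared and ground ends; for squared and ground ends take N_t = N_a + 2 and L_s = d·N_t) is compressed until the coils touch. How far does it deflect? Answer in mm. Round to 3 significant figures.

25.7 mm

N_t = 16; L_s = 3.0·16 = 48 mm
δ_solid = L₀ − L_s = 73.7 − 48 = 25.7 mm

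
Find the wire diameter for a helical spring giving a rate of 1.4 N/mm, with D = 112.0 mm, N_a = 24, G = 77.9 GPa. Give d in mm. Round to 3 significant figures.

8.34 mm

d = (8D³N_a·k / G)^(1/4) = (8·112.0³·24·1.4 / (77.9×10³))^0.25
  = (4847.8)^0.25 = 8.3442 mm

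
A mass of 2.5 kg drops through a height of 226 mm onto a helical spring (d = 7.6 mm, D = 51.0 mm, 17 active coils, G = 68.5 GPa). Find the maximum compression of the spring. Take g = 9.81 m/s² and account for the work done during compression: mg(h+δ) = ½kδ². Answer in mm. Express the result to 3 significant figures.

k = Gd⁴/(8D³N_a) = (68.5×10³)(7.6⁴)/(8·51.0³·17) = 12.668 N/mm
W = mg = 2.5 × 9.81 = 24.525 N
½kδ² − Wδ − Wh = 0 → δ = (W + √(W² + 2kWh))/k
δ = (24.525 + √(601.48 + 140425))/12.668 = (24.525 + 375.53)/12.668 = 31.581 mm

31.6 mm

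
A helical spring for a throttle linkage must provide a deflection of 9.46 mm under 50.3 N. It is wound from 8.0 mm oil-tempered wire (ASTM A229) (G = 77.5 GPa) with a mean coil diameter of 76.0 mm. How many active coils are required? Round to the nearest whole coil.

17

Required rate k = F/δ = 50.3/9.46 = 5.3171 N/mm
N_a = Gd⁴/(8D³k) = (77.5×10³ × 8.0⁴)/(8 × 76.0³ × 5.3171)
    = 3.1744e+08 / 1.86727e+07 = 17 → 17 coils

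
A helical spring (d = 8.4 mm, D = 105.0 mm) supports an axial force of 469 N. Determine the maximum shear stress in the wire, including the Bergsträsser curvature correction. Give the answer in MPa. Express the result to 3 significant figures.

Spring index C = D/d = 105.0/8.4 = 12.5000
K_B = (4C+2)/(4C−3) = 52.000/47.000 = 1.1064
τ₀ = 8FD/(πd³) = 8·469·105.0/(π·8.4³) = 393960/1862 = 211.58 MPa
τ_max = K·τ₀ = 1.1064 × 211.58 = 234.08 MPa

234 MPa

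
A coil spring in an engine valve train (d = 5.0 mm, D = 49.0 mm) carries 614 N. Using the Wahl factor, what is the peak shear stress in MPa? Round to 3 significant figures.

704 MPa

Spring index C = D/d = 49.0/5.0 = 9.8000
K_W = (4C−1)/(4C−4) + 0.615/C = 38.200/35.200 + 0.0628 = 1.1480
τ₀ = 8FD/(πd³) = 8·614·49.0/(π·5.0³) = 240688/392.7 = 612.91 MPa
τ_max = K·τ₀ = 1.1480 × 612.91 = 703.61 MPa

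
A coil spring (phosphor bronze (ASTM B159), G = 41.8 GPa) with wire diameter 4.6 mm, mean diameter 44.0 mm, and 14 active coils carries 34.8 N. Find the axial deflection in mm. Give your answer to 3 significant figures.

k = Gd⁴/(8D³N_a) = (41.8×10³)(4.6⁴)/(8·44.0³·14) = 1.9617 N/mm
δ = F/k = 34.8 / 1.9617 = 17.74 mm

17.7 mm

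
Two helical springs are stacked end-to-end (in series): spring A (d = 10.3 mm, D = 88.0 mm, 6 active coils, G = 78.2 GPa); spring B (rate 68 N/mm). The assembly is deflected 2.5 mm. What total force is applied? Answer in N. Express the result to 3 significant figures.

k_A = Gd⁴/(8D³N_a) = (78.2×10³)(10.3⁴)/(8·88.0³·6) = 26.907 N/mm
Series: 1/k_eq = 1/26.907 + 1/68 = 0.051871; k_eq = 19.279 N/mm
F = k_eq·δ = 19.279·2.5 = 48.197 N

48.2 N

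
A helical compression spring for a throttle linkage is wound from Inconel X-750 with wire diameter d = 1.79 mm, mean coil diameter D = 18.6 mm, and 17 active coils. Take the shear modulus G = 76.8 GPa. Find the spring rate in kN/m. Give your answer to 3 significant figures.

0.901 kN/m

k = Gd⁴/(8D³N_a) = (76.8×10³ × 1.79⁴) / (8 × 18.6³ × 17)
  = 788449 / 875140 = 0.90094 N/mm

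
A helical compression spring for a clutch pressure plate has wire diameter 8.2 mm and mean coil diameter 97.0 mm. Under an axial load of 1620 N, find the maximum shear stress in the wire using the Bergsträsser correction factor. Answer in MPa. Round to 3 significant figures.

Spring index C = D/d = 97.0/8.2 = 11.8293
K_B = (4C+2)/(4C−3) = 49.317/44.317 = 1.1128
τ₀ = 8FD/(πd³) = 8·1620·97.0/(π·8.2³) = 1.25712e+06/1732.2 = 725.75 MPa
τ_max = K·τ₀ = 1.1128 × 725.75 = 807.63 MPa

808 MPa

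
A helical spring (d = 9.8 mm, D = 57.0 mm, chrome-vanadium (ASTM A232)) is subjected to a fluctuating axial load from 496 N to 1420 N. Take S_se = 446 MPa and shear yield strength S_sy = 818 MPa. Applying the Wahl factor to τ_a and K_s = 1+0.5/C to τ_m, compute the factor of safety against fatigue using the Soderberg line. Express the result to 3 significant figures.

2.51

C = D/d = 57.0/9.8 = 5.8163; K_W = (4C−1)/(4C−4)+0.615/C = 1.2615; K_s = 1+0.5/C = 1.0860
F_a = (F_max−F_min)/2 = 462 N; F_m = (F_max+F_min)/2 = 958 N
τ_a = K_W·8F_aD/(πd³) = 1.2615 × 71.249 = 89.878 MPa
τ_m = K_s·8F_mD/(πd³) = 1.0860 × 147.74 = 160.44 MPa
Soderberg: 1/n_f = τ_a/S_se + τ_m/S_sy = 89.878/446 + 160.44/818 = 0.20152 + 0.19614 = 0.39766
n_f = 1/0.39766 = 2.515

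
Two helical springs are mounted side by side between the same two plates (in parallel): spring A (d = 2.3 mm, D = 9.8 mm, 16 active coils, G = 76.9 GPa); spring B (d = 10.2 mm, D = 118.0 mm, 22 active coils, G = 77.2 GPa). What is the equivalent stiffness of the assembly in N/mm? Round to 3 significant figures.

k_A = Gd⁴/(8D³N_a) = (76.9×10³)(2.3⁴)/(8·9.8³·16) = 17.863 N/mm
k_B = Gd⁴/(8D³N_a) = (77.2×10³)(10.2⁴)/(8·118.0³·22) = 2.8897 N/mm
Parallel: k_eq = 17.863 + 2.8897 = 20.753 N/mm

20.8 N/mm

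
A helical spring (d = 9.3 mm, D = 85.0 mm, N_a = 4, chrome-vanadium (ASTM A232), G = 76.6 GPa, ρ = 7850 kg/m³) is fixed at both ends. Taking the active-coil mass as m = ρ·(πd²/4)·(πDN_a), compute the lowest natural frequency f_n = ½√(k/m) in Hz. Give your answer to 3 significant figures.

113 Hz

k = Gd⁴/(8D³N_a) = (76.6×10³)(9.3⁴)/(8·85.0³·4) = 29.158 N/mm = 29158 N/m
Wire length L = πDN_a = π·85.0·4 = 1068.1 mm
m = ρ·(πd²/4)·L = 7850 × 67.929×10⁻⁶ m² × 1.0681 m = 0.56958 kg
f_n = ½√(k/m) = 0.5·√(29158/0.56958) = 0.5·√(51192) = 113.13 Hz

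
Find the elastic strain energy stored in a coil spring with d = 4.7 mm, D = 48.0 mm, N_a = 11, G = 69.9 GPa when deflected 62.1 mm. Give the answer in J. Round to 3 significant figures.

6.76 J

k = Gd⁴/(8D³N_a) = (69.9×10³)(4.7⁴)/(8·48.0³·11) = 3.5048 N/mm
U = ½kδ² = 0.5 × 3.5048 × 62.1² = 6758 N·mm = 6.758 J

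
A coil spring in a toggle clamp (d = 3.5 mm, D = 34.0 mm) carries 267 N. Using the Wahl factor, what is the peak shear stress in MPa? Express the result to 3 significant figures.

Spring index C = D/d = 34.0/3.5 = 9.7143
K_W = (4C−1)/(4C−4) + 0.615/C = 37.857/34.857 + 0.0633 = 1.1494
τ₀ = 8FD/(πd³) = 8·267·34.0/(π·3.5³) = 72624/134.7 = 539.17 MPa
τ_max = K·τ₀ = 1.1494 × 539.17 = 619.71 MPa

620 MPa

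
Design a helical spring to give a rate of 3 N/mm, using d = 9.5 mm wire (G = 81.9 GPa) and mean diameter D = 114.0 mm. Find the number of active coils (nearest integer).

19

N_a = Gd⁴/(8D³k) = (81.9×10³ × 9.5⁴)/(8 × 114.0³ × 3)
    = 6.67081e+08 / 3.55571e+07 = 18.76 → 19 coils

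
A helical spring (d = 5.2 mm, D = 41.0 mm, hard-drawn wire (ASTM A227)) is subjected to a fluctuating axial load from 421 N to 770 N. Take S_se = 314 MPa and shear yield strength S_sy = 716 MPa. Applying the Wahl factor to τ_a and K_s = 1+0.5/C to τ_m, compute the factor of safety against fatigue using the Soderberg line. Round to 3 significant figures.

0.872

C = D/d = 41.0/5.2 = 7.8846; K_W = (4C−1)/(4C−4)+0.615/C = 1.1869; K_s = 1+0.5/C = 1.0634
F_a = (F_max−F_min)/2 = 174.5 N; F_m = (F_max+F_min)/2 = 595.5 N
τ_a = K_W·8F_aD/(πd³) = 1.1869 × 129.57 = 153.79 MPa
τ_m = K_s·8F_mD/(πd³) = 1.0634 × 442.18 = 470.22 MPa
Soderberg: 1/n_f = τ_a/S_se + τ_m/S_sy = 153.79/314 + 470.22/716 = 0.48979 + 0.65673 = 1.1465
n_f = 1/1.1465 = 0.8722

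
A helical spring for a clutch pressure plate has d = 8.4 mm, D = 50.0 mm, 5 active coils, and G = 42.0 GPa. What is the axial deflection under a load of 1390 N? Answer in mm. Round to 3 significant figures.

33.2 mm

k = Gd⁴/(8D³N_a) = (42.0×10³)(8.4⁴)/(8·50.0³·5) = 41.821 N/mm
δ = F/k = 1390 / 41.821 = 33.237 mm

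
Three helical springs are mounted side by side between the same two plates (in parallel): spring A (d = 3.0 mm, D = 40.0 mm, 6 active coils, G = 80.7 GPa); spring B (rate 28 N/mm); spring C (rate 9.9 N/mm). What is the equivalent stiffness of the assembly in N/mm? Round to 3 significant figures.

40.0 N/mm

k_A = Gd⁴/(8D³N_a) = (80.7×10³)(3.0⁴)/(8·40.0³·6) = 2.1278 N/mm
Parallel: k_eq = 2.1278 + 28 + 9.9 = 40.028 N/mm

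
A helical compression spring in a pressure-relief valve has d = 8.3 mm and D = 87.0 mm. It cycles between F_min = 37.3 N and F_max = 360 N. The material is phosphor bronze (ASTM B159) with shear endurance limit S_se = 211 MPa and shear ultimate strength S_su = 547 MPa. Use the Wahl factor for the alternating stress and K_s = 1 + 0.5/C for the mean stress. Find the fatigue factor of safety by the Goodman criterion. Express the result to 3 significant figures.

2.06

C = D/d = 87.0/8.3 = 10.4819; K_W = (4C−1)/(4C−4)+0.615/C = 1.1378; K_s = 1+0.5/C = 1.0477
F_a = (F_max−F_min)/2 = 161.35 N; F_m = (F_max+F_min)/2 = 198.65 N
τ_a = K_W·8F_aD/(πd³) = 1.1378 × 62.516 = 71.129 MPa
τ_m = K_s·8F_mD/(πd³) = 1.0477 × 76.969 = 80.64 MPa
Goodman: 1/n_f = τ_a/S_se + τ_m/S_su = 71.129/211 + 80.64/547 = 0.33711 + 0.14742 = 0.48453
n_f = 1/0.48453 = 2.064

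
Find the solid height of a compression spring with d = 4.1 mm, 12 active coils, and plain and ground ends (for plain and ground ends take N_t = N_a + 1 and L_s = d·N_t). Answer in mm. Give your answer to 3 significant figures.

plain and ground ends: N_t = N_a + 1 = 12 + 1 = 13
L_s = d·N_t = 4.1 × 13 = 53.3 mm

53.3 mm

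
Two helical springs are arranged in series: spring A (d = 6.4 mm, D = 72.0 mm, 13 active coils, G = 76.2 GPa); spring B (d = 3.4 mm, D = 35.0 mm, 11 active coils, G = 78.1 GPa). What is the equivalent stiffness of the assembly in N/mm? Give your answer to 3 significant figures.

k_A = Gd⁴/(8D³N_a) = (76.2×10³)(6.4⁴)/(8·72.0³·13) = 3.2934 N/mm
k_B = Gd⁴/(8D³N_a) = (78.1×10³)(3.4⁴)/(8·35.0³·11) = 2.7662 N/mm
Series: 1/k_eq = 1/3.2934 + 1/2.7662 = 0.66515; k_eq = 1.5034 N/mm

1.50 N/mm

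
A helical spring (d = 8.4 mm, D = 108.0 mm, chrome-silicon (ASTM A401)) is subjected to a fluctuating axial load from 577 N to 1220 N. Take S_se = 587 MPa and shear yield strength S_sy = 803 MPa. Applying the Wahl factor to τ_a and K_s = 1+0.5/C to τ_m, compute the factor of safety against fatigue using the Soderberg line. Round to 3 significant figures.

C = D/d = 108.0/8.4 = 12.8571; K_W = (4C−1)/(4C−4)+0.615/C = 1.1111; K_s = 1+0.5/C = 1.0389
F_a = (F_max−F_min)/2 = 321.5 N; F_m = (F_max+F_min)/2 = 898.5 N
τ_a = K_W·8F_aD/(πd³) = 1.1111 × 149.18 = 165.75 MPa
τ_m = K_s·8F_mD/(πd³) = 1.0389 × 416.91 = 433.12 MPa
Soderberg: 1/n_f = τ_a/S_se + τ_m/S_sy = 165.75/587 + 433.12/803 = 0.28237 + 0.53938 = 0.82175
n_f = 1/0.82175 = 1.217

1.22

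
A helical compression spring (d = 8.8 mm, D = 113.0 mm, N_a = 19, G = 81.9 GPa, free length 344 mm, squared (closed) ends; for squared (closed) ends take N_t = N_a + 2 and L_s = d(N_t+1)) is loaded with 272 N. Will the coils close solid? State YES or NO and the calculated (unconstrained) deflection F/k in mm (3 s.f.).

k = Gd⁴/(8D³N_a) = (81.9×10³)(8.8⁴)/(8·113.0³·19) = 2.2394 N/mm
N_t = 21; L_s = 8.8·22 = 193.6 mm; δ_solid = L₀ − L_s = 344 − 193.6 = 150.4 mm
δ = F/k = 272/2.2394 = 121.46 mm
δ < δ_solid → spring does not go solid

NO, δ = 121 mm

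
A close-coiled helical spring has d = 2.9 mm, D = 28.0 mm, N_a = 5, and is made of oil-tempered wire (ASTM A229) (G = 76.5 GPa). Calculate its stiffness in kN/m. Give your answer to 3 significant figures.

6.16 kN/m

k = Gd⁴/(8D³N_a) = (76.5×10³ × 2.9⁴) / (8 × 28.0³ × 5)
  = 5.4107e+06 / 878080 = 6.162 N/mm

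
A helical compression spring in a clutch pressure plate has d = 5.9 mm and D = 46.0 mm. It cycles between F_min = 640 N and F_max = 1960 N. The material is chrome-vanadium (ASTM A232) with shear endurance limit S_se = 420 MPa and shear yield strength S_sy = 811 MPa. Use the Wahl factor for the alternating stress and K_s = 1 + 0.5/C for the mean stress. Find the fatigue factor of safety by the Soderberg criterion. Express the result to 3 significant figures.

C = D/d = 46.0/5.9 = 7.7966; K_W = (4C−1)/(4C−4)+0.615/C = 1.1892; K_s = 1+0.5/C = 1.0641
F_a = (F_max−F_min)/2 = 660 N; F_m = (F_max+F_min)/2 = 1300 N
τ_a = K_W·8F_aD/(πd³) = 1.1892 × 376.43 = 447.66 MPa
τ_m = K_s·8F_mD/(πd³) = 1.0641 × 741.46 = 789.01 MPa
Soderberg: 1/n_f = τ_a/S_se + τ_m/S_sy = 447.66/420 + 789.01/811 = 1.06587 + 0.97288 = 2.0387
n_f = 1/2.0387 = 0.4905

0.490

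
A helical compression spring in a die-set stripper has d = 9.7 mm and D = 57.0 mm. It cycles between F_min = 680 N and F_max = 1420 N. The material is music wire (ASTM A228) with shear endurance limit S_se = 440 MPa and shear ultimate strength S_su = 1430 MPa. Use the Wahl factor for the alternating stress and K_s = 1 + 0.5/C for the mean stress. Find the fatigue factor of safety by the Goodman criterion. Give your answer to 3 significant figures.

C = D/d = 57.0/9.7 = 5.8763; K_W = (4C−1)/(4C−4)+0.615/C = 1.2585; K_s = 1+0.5/C = 1.0851
F_a = (F_max−F_min)/2 = 370 N; F_m = (F_max+F_min)/2 = 1050 N
τ_a = K_W·8F_aD/(πd³) = 1.2585 × 58.844 = 74.053 MPa
τ_m = K_s·8F_mD/(πd³) = 1.0851 × 166.99 = 181.2 MPa
Goodman: 1/n_f = τ_a/S_se + τ_m/S_su = 74.053/440 + 181.2/1430 = 0.16830 + 0.12671 = 0.29501
n_f = 1/0.29501 = 3.39

3.39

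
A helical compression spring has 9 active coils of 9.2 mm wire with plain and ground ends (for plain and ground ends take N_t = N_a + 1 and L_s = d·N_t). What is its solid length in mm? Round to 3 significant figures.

92.0 mm

plain and ground ends: N_t = N_a + 1 = 9 + 1 = 10
L_s = d·N_t = 9.2 × 10 = 92 mm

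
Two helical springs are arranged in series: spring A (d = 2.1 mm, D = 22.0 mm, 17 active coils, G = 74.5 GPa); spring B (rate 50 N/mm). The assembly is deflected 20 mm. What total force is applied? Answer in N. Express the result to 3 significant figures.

19.6 N

k_A = Gd⁴/(8D³N_a) = (74.5×10³)(2.1⁴)/(8·22.0³·17) = 1.0005 N/mm
Series: 1/k_eq = 1/1.0005 + 1/50 = 1.0195; k_eq = 0.98089 N/mm
F = k_eq·δ = 0.98089·20 = 19.618 N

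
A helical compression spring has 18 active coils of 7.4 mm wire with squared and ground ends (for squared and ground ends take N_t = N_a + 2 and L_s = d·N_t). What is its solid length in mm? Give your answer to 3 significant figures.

148 mm

squared and ground ends: N_t = N_a + 2 = 18 + 2 = 20
L_s = d·N_t = 7.4 × 20 = 148 mm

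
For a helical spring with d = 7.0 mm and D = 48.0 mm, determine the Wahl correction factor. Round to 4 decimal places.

C = D/d = 48.0/7.0 = 6.8571
K_W = (4C−1)/(4C−4) + 0.615/C = 26.429/23.429 + 0.0897 = 1.2177

1.2177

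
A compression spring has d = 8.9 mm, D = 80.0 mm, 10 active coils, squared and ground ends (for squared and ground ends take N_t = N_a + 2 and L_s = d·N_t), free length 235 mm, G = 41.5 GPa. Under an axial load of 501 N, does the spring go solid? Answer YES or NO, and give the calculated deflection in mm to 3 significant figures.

k = Gd⁴/(8D³N_a) = (41.5×10³)(8.9⁴)/(8·80.0³·10) = 6.3569 N/mm
N_t = 12; L_s = 8.9·12 = 106.8 mm; δ_solid = L₀ − L_s = 235 − 106.8 = 128.2 mm
δ = F/k = 501/6.3569 = 78.811 mm
δ < δ_solid → spring does not go solid

NO, δ = 78.8 mm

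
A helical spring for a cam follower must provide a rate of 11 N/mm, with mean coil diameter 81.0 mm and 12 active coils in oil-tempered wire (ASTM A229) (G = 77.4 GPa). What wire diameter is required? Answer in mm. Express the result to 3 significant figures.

d = (8D³N_a·k / G)^(1/4) = (8·81.0³·12·11 / (77.4×10³))^0.25
  = (7250.7)^0.25 = 9.2277 mm

9.23 mm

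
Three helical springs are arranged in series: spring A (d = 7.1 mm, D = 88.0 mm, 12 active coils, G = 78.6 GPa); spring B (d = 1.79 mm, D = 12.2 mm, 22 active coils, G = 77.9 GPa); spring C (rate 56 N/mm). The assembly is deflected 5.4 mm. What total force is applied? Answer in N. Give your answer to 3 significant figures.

7.25 N

k_A = Gd⁴/(8D³N_a) = (78.6×10³)(7.1⁴)/(8·88.0³·12) = 3.0531 N/mm
k_B = Gd⁴/(8D³N_a) = (77.9×10³)(1.79⁴)/(8·12.2³·22) = 2.5024 N/mm
Series: 1/k_eq = 1/3.0531 + 1/2.5024 + 1/56 = 0.74501; k_eq = 1.3423 N/mm
F = k_eq·δ = 1.3423·5.4 = 7.2482 N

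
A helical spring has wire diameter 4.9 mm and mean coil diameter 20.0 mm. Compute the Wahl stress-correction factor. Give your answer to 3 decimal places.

1.394

C = D/d = 20.0/4.9 = 4.0816
K_W = (4C−1)/(4C−4) + 0.615/C = 15.327/12.327 + 0.1507 = 1.3941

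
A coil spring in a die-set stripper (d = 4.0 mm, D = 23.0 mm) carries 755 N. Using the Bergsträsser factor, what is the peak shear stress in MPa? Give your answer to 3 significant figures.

864 MPa

Spring index C = D/d = 23.0/4.0 = 5.7500
K_B = (4C+2)/(4C−3) = 25.000/20.000 = 1.2500
τ₀ = 8FD/(πd³) = 8·755·23.0/(π·4.0³) = 138920/201.06 = 690.93 MPa
τ_max = K·τ₀ = 1.2500 × 690.93 = 863.66 MPa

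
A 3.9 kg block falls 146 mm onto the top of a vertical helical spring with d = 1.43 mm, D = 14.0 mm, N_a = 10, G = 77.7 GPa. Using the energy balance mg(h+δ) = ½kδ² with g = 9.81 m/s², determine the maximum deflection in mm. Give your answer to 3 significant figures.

k = Gd⁴/(8D³N_a) = (77.7×10³)(1.43⁴)/(8·14.0³·10) = 1.4801 N/mm
W = mg = 3.9 × 9.81 = 38.259 N
½kδ² − Wδ − Wh = 0 → δ = (W + √(W² + 2kWh))/k
δ = (38.259 + √(1463.8 + 16535.1))/1.4801 = (38.259 + 134.16)/1.4801 = 116.49 mm

116 mm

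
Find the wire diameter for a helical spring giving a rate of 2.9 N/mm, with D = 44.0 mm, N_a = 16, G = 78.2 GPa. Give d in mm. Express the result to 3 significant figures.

d = (8D³N_a·k / G)^(1/4) = (8·44.0³·16·2.9 / (78.2×10³))^0.25
  = (404.35)^0.25 = 4.4842 mm

4.48 mm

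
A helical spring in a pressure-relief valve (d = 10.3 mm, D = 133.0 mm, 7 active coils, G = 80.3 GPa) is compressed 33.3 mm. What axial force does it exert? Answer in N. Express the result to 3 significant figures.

k = Gd⁴/(8D³N_a) = (80.3×10³)(10.3⁴)/(8·133.0³·7) = 6.86 N/mm
F = k·δ = 6.86 × 33.3 = 228.44 N

228 N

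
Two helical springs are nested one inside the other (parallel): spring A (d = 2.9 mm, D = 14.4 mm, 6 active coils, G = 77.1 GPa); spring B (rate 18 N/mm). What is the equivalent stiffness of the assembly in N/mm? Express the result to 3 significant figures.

56.0 N/mm

k_A = Gd⁴/(8D³N_a) = (77.1×10³)(2.9⁴)/(8·14.4³·6) = 38.047 N/mm
Parallel: k_eq = 38.047 + 18 = 56.047 N/mm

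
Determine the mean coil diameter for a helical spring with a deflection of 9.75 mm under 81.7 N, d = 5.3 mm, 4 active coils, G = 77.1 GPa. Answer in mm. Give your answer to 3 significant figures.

Required rate k = F/δ = 81.7/9.75 = 8.3795 N/mm
D = (Gd⁴/(8N_a·k))^(1/3) = (77.1×10³·5.3⁴/(8·4·8.3795))^(1/3)
  = (226877)^(1/3) = 60.9907 mm

61.0 mm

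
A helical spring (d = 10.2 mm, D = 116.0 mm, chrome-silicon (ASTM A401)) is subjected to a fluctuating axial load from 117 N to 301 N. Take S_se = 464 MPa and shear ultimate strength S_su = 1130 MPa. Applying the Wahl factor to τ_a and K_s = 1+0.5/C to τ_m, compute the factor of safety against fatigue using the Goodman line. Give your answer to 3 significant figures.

8.63

C = D/d = 116.0/10.2 = 11.3725; K_W = (4C−1)/(4C−4)+0.615/C = 1.1264; K_s = 1+0.5/C = 1.0440
F_a = (F_max−F_min)/2 = 92 N; F_m = (F_max+F_min)/2 = 209 N
τ_a = K_W·8F_aD/(πd³) = 1.1264 × 25.609 = 28.845 MPa
τ_m = K_s·8F_mD/(πd³) = 1.0440 × 58.176 = 60.734 MPa
Goodman: 1/n_f = τ_a/S_se + τ_m/S_su = 28.845/464 + 60.734/1130 = 0.06217 + 0.05375 = 0.11591
n_f = 1/0.11591 = 8.627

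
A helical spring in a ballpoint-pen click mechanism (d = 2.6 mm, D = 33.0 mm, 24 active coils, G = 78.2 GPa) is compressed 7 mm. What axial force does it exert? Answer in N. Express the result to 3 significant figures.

3.63 N

k = Gd⁴/(8D³N_a) = (78.2×10³)(2.6⁴)/(8·33.0³·24) = 0.51791 N/mm
F = k·δ = 0.51791 × 7 = 3.6254 N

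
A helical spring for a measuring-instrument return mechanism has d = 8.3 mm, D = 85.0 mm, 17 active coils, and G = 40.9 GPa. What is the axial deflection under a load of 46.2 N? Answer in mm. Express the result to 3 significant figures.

k = Gd⁴/(8D³N_a) = (40.9×10³)(8.3⁴)/(8·85.0³·17) = 2.324 N/mm
δ = F/k = 46.2 / 2.324 = 19.879 mm

19.9 mm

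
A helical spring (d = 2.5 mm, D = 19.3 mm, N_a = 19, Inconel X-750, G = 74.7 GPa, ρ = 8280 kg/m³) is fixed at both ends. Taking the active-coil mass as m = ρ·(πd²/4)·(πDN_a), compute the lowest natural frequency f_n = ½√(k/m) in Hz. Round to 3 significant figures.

119 Hz

k = Gd⁴/(8D³N_a) = (74.7×10³)(2.5⁴)/(8·19.3³·19) = 2.6703 N/mm = 2670.3 N/m
Wire length L = πDN_a = π·19.3·19 = 1152 mm
m = ρ·(πd²/4)·L = 8280 × 4.9087×10⁻⁶ m² × 1.152 m = 0.046823 kg
f_n = ½√(k/m) = 0.5·√(2670.3/0.046823) = 0.5·√(57030) = 119.4 Hz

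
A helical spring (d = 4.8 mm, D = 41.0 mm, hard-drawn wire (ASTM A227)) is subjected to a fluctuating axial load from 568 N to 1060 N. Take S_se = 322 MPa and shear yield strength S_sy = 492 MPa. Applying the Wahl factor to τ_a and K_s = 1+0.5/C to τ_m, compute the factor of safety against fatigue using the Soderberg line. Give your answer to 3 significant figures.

C = D/d = 41.0/4.8 = 8.5417; K_W = (4C−1)/(4C−4)+0.615/C = 1.1714; K_s = 1+0.5/C = 1.0585
F_a = (F_max−F_min)/2 = 246 N; F_m = (F_max+F_min)/2 = 814 N
τ_a = K_W·8F_aD/(πd³) = 1.1714 × 232.24 = 272.06 MPa
τ_m = K_s·8F_mD/(πd³) = 1.0585 × 768.47 = 813.45 MPa
Soderberg: 1/n_f = τ_a/S_se + τ_m/S_sy = 272.06/322 + 813.45/492 = 0.84489 + 1.65335 = 2.4982
n_f = 1/2.4982 = 0.4003

0.400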